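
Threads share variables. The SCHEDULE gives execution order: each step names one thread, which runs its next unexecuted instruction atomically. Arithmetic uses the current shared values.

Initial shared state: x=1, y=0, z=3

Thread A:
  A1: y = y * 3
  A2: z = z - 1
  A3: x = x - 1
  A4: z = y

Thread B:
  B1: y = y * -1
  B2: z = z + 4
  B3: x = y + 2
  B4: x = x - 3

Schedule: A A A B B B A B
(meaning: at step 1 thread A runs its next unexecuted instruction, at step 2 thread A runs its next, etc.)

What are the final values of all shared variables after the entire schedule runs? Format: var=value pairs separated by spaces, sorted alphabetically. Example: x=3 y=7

Step 1: thread A executes A1 (y = y * 3). Shared: x=1 y=0 z=3. PCs: A@1 B@0
Step 2: thread A executes A2 (z = z - 1). Shared: x=1 y=0 z=2. PCs: A@2 B@0
Step 3: thread A executes A3 (x = x - 1). Shared: x=0 y=0 z=2. PCs: A@3 B@0
Step 4: thread B executes B1 (y = y * -1). Shared: x=0 y=0 z=2. PCs: A@3 B@1
Step 5: thread B executes B2 (z = z + 4). Shared: x=0 y=0 z=6. PCs: A@3 B@2
Step 6: thread B executes B3 (x = y + 2). Shared: x=2 y=0 z=6. PCs: A@3 B@3
Step 7: thread A executes A4 (z = y). Shared: x=2 y=0 z=0. PCs: A@4 B@3
Step 8: thread B executes B4 (x = x - 3). Shared: x=-1 y=0 z=0. PCs: A@4 B@4

Answer: x=-1 y=0 z=0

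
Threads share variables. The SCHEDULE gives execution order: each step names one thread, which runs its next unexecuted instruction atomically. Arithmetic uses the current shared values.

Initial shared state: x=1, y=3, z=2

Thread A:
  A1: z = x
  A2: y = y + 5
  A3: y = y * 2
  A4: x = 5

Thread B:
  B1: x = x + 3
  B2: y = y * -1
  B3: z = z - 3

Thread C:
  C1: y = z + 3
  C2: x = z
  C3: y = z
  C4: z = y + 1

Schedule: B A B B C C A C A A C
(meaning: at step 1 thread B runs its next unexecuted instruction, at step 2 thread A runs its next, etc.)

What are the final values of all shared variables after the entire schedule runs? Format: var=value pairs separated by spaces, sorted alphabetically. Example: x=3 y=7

Answer: x=5 y=2 z=3

Derivation:
Step 1: thread B executes B1 (x = x + 3). Shared: x=4 y=3 z=2. PCs: A@0 B@1 C@0
Step 2: thread A executes A1 (z = x). Shared: x=4 y=3 z=4. PCs: A@1 B@1 C@0
Step 3: thread B executes B2 (y = y * -1). Shared: x=4 y=-3 z=4. PCs: A@1 B@2 C@0
Step 4: thread B executes B3 (z = z - 3). Shared: x=4 y=-3 z=1. PCs: A@1 B@3 C@0
Step 5: thread C executes C1 (y = z + 3). Shared: x=4 y=4 z=1. PCs: A@1 B@3 C@1
Step 6: thread C executes C2 (x = z). Shared: x=1 y=4 z=1. PCs: A@1 B@3 C@2
Step 7: thread A executes A2 (y = y + 5). Shared: x=1 y=9 z=1. PCs: A@2 B@3 C@2
Step 8: thread C executes C3 (y = z). Shared: x=1 y=1 z=1. PCs: A@2 B@3 C@3
Step 9: thread A executes A3 (y = y * 2). Shared: x=1 y=2 z=1. PCs: A@3 B@3 C@3
Step 10: thread A executes A4 (x = 5). Shared: x=5 y=2 z=1. PCs: A@4 B@3 C@3
Step 11: thread C executes C4 (z = y + 1). Shared: x=5 y=2 z=3. PCs: A@4 B@3 C@4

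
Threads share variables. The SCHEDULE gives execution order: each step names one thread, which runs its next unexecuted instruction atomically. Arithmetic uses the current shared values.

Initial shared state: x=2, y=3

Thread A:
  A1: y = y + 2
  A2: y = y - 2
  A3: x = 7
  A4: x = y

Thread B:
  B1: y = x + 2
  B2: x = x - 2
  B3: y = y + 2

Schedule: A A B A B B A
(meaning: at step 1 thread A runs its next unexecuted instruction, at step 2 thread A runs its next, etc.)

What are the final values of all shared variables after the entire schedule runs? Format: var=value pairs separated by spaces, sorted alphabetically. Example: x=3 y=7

Step 1: thread A executes A1 (y = y + 2). Shared: x=2 y=5. PCs: A@1 B@0
Step 2: thread A executes A2 (y = y - 2). Shared: x=2 y=3. PCs: A@2 B@0
Step 3: thread B executes B1 (y = x + 2). Shared: x=2 y=4. PCs: A@2 B@1
Step 4: thread A executes A3 (x = 7). Shared: x=7 y=4. PCs: A@3 B@1
Step 5: thread B executes B2 (x = x - 2). Shared: x=5 y=4. PCs: A@3 B@2
Step 6: thread B executes B3 (y = y + 2). Shared: x=5 y=6. PCs: A@3 B@3
Step 7: thread A executes A4 (x = y). Shared: x=6 y=6. PCs: A@4 B@3

Answer: x=6 y=6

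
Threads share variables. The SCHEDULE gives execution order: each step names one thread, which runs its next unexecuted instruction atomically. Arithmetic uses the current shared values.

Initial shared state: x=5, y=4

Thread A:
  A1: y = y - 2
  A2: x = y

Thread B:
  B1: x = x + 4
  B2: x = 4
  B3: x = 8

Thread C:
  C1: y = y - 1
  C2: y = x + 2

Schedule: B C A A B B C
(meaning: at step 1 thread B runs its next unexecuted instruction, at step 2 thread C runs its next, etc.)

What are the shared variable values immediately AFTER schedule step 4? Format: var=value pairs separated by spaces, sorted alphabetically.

Step 1: thread B executes B1 (x = x + 4). Shared: x=9 y=4. PCs: A@0 B@1 C@0
Step 2: thread C executes C1 (y = y - 1). Shared: x=9 y=3. PCs: A@0 B@1 C@1
Step 3: thread A executes A1 (y = y - 2). Shared: x=9 y=1. PCs: A@1 B@1 C@1
Step 4: thread A executes A2 (x = y). Shared: x=1 y=1. PCs: A@2 B@1 C@1

Answer: x=1 y=1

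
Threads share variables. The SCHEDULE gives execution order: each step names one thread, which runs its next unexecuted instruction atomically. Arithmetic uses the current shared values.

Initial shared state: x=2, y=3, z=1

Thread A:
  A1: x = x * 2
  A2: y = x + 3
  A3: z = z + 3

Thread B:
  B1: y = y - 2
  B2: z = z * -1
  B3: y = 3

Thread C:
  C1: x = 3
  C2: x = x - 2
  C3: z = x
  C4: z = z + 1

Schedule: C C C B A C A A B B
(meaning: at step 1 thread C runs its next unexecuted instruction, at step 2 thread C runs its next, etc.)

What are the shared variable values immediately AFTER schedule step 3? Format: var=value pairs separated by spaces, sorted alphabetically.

Step 1: thread C executes C1 (x = 3). Shared: x=3 y=3 z=1. PCs: A@0 B@0 C@1
Step 2: thread C executes C2 (x = x - 2). Shared: x=1 y=3 z=1. PCs: A@0 B@0 C@2
Step 3: thread C executes C3 (z = x). Shared: x=1 y=3 z=1. PCs: A@0 B@0 C@3

Answer: x=1 y=3 z=1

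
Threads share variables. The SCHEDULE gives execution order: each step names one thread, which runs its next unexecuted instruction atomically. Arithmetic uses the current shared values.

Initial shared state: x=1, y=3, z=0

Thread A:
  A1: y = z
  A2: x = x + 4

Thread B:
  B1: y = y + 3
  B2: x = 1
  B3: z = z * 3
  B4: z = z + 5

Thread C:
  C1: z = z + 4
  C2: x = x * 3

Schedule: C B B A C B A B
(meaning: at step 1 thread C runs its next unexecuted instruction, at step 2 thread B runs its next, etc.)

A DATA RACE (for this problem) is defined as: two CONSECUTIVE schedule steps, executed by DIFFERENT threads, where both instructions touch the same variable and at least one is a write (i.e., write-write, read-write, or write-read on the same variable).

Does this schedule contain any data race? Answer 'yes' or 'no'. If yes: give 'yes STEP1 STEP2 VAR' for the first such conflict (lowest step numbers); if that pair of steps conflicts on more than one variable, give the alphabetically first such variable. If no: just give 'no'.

Steps 1,2: C(r=z,w=z) vs B(r=y,w=y). No conflict.
Steps 2,3: same thread (B). No race.
Steps 3,4: B(r=-,w=x) vs A(r=z,w=y). No conflict.
Steps 4,5: A(r=z,w=y) vs C(r=x,w=x). No conflict.
Steps 5,6: C(r=x,w=x) vs B(r=z,w=z). No conflict.
Steps 6,7: B(r=z,w=z) vs A(r=x,w=x). No conflict.
Steps 7,8: A(r=x,w=x) vs B(r=z,w=z). No conflict.

Answer: no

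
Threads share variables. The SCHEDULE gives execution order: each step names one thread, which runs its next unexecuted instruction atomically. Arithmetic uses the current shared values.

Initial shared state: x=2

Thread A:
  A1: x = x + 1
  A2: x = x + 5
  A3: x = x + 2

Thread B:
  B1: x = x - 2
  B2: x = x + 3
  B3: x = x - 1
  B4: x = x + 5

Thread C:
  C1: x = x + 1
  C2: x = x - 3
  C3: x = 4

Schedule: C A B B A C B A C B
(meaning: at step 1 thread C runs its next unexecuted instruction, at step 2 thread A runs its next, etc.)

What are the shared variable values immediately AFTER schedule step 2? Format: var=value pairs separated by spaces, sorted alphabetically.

Step 1: thread C executes C1 (x = x + 1). Shared: x=3. PCs: A@0 B@0 C@1
Step 2: thread A executes A1 (x = x + 1). Shared: x=4. PCs: A@1 B@0 C@1

Answer: x=4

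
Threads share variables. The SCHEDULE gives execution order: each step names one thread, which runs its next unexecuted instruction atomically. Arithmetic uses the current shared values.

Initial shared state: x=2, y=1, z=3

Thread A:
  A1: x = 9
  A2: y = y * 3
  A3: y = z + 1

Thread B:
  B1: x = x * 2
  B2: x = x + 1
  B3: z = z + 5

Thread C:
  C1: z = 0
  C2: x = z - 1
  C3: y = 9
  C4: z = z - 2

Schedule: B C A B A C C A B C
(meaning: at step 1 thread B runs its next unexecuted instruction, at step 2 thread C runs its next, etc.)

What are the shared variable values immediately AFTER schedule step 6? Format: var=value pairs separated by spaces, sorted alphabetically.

Step 1: thread B executes B1 (x = x * 2). Shared: x=4 y=1 z=3. PCs: A@0 B@1 C@0
Step 2: thread C executes C1 (z = 0). Shared: x=4 y=1 z=0. PCs: A@0 B@1 C@1
Step 3: thread A executes A1 (x = 9). Shared: x=9 y=1 z=0. PCs: A@1 B@1 C@1
Step 4: thread B executes B2 (x = x + 1). Shared: x=10 y=1 z=0. PCs: A@1 B@2 C@1
Step 5: thread A executes A2 (y = y * 3). Shared: x=10 y=3 z=0. PCs: A@2 B@2 C@1
Step 6: thread C executes C2 (x = z - 1). Shared: x=-1 y=3 z=0. PCs: A@2 B@2 C@2

Answer: x=-1 y=3 z=0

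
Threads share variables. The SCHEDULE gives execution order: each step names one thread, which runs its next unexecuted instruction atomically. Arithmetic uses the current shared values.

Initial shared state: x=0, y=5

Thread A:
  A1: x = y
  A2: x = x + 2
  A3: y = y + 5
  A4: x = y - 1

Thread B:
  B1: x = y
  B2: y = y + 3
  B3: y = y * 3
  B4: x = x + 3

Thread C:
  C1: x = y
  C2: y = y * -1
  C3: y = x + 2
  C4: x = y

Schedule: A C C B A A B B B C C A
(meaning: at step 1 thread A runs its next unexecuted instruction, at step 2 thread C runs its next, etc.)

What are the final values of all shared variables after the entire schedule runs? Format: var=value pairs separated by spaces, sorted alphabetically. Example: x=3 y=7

Answer: x=1 y=2

Derivation:
Step 1: thread A executes A1 (x = y). Shared: x=5 y=5. PCs: A@1 B@0 C@0
Step 2: thread C executes C1 (x = y). Shared: x=5 y=5. PCs: A@1 B@0 C@1
Step 3: thread C executes C2 (y = y * -1). Shared: x=5 y=-5. PCs: A@1 B@0 C@2
Step 4: thread B executes B1 (x = y). Shared: x=-5 y=-5. PCs: A@1 B@1 C@2
Step 5: thread A executes A2 (x = x + 2). Shared: x=-3 y=-5. PCs: A@2 B@1 C@2
Step 6: thread A executes A3 (y = y + 5). Shared: x=-3 y=0. PCs: A@3 B@1 C@2
Step 7: thread B executes B2 (y = y + 3). Shared: x=-3 y=3. PCs: A@3 B@2 C@2
Step 8: thread B executes B3 (y = y * 3). Shared: x=-3 y=9. PCs: A@3 B@3 C@2
Step 9: thread B executes B4 (x = x + 3). Shared: x=0 y=9. PCs: A@3 B@4 C@2
Step 10: thread C executes C3 (y = x + 2). Shared: x=0 y=2. PCs: A@3 B@4 C@3
Step 11: thread C executes C4 (x = y). Shared: x=2 y=2. PCs: A@3 B@4 C@4
Step 12: thread A executes A4 (x = y - 1). Shared: x=1 y=2. PCs: A@4 B@4 C@4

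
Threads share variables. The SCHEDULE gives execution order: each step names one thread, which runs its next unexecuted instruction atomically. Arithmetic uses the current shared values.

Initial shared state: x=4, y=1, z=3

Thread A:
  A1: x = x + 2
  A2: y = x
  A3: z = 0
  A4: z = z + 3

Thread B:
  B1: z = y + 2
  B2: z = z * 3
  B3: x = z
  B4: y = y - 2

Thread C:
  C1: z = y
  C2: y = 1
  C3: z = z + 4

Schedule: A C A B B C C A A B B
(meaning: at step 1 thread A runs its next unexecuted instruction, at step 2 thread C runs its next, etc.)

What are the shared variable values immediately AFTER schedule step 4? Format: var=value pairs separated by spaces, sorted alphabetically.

Step 1: thread A executes A1 (x = x + 2). Shared: x=6 y=1 z=3. PCs: A@1 B@0 C@0
Step 2: thread C executes C1 (z = y). Shared: x=6 y=1 z=1. PCs: A@1 B@0 C@1
Step 3: thread A executes A2 (y = x). Shared: x=6 y=6 z=1. PCs: A@2 B@0 C@1
Step 4: thread B executes B1 (z = y + 2). Shared: x=6 y=6 z=8. PCs: A@2 B@1 C@1

Answer: x=6 y=6 z=8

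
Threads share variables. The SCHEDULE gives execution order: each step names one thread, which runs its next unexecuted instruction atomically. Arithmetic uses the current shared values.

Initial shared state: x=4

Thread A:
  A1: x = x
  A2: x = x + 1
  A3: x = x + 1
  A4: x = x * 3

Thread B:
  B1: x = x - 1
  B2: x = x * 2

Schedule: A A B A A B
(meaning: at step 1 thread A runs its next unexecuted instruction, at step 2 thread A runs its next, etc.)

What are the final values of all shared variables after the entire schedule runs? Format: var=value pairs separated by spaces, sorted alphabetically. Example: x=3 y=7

Step 1: thread A executes A1 (x = x). Shared: x=4. PCs: A@1 B@0
Step 2: thread A executes A2 (x = x + 1). Shared: x=5. PCs: A@2 B@0
Step 3: thread B executes B1 (x = x - 1). Shared: x=4. PCs: A@2 B@1
Step 4: thread A executes A3 (x = x + 1). Shared: x=5. PCs: A@3 B@1
Step 5: thread A executes A4 (x = x * 3). Shared: x=15. PCs: A@4 B@1
Step 6: thread B executes B2 (x = x * 2). Shared: x=30. PCs: A@4 B@2

Answer: x=30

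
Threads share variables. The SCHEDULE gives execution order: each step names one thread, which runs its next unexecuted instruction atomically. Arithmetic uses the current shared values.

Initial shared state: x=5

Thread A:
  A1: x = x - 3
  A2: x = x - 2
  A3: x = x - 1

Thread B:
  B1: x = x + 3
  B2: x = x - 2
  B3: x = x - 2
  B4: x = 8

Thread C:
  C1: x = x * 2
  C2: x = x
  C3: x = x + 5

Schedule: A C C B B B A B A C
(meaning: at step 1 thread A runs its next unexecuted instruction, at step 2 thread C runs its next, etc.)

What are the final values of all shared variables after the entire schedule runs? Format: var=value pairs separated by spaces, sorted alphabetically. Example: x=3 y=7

Answer: x=12

Derivation:
Step 1: thread A executes A1 (x = x - 3). Shared: x=2. PCs: A@1 B@0 C@0
Step 2: thread C executes C1 (x = x * 2). Shared: x=4. PCs: A@1 B@0 C@1
Step 3: thread C executes C2 (x = x). Shared: x=4. PCs: A@1 B@0 C@2
Step 4: thread B executes B1 (x = x + 3). Shared: x=7. PCs: A@1 B@1 C@2
Step 5: thread B executes B2 (x = x - 2). Shared: x=5. PCs: A@1 B@2 C@2
Step 6: thread B executes B3 (x = x - 2). Shared: x=3. PCs: A@1 B@3 C@2
Step 7: thread A executes A2 (x = x - 2). Shared: x=1. PCs: A@2 B@3 C@2
Step 8: thread B executes B4 (x = 8). Shared: x=8. PCs: A@2 B@4 C@2
Step 9: thread A executes A3 (x = x - 1). Shared: x=7. PCs: A@3 B@4 C@2
Step 10: thread C executes C3 (x = x + 5). Shared: x=12. PCs: A@3 B@4 C@3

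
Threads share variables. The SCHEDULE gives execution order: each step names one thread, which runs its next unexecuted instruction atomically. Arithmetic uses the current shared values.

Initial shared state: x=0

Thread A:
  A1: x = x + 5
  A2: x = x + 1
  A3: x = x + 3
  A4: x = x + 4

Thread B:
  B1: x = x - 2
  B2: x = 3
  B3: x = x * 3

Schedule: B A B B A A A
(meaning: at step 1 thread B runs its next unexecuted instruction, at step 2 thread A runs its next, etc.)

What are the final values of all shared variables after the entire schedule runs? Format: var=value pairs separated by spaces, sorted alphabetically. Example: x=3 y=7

Step 1: thread B executes B1 (x = x - 2). Shared: x=-2. PCs: A@0 B@1
Step 2: thread A executes A1 (x = x + 5). Shared: x=3. PCs: A@1 B@1
Step 3: thread B executes B2 (x = 3). Shared: x=3. PCs: A@1 B@2
Step 4: thread B executes B3 (x = x * 3). Shared: x=9. PCs: A@1 B@3
Step 5: thread A executes A2 (x = x + 1). Shared: x=10. PCs: A@2 B@3
Step 6: thread A executes A3 (x = x + 3). Shared: x=13. PCs: A@3 B@3
Step 7: thread A executes A4 (x = x + 4). Shared: x=17. PCs: A@4 B@3

Answer: x=17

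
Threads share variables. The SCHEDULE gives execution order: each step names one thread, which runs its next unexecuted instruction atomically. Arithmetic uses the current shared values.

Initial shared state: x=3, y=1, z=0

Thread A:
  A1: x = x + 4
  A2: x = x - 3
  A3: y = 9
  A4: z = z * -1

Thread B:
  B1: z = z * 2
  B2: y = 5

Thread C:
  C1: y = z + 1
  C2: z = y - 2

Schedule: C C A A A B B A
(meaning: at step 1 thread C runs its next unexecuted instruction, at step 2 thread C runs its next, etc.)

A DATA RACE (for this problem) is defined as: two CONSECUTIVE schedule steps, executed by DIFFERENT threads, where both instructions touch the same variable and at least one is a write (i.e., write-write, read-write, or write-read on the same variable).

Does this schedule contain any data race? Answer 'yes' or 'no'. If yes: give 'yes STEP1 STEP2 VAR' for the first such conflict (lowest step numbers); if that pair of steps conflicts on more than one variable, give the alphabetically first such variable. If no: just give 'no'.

Steps 1,2: same thread (C). No race.
Steps 2,3: C(r=y,w=z) vs A(r=x,w=x). No conflict.
Steps 3,4: same thread (A). No race.
Steps 4,5: same thread (A). No race.
Steps 5,6: A(r=-,w=y) vs B(r=z,w=z). No conflict.
Steps 6,7: same thread (B). No race.
Steps 7,8: B(r=-,w=y) vs A(r=z,w=z). No conflict.

Answer: no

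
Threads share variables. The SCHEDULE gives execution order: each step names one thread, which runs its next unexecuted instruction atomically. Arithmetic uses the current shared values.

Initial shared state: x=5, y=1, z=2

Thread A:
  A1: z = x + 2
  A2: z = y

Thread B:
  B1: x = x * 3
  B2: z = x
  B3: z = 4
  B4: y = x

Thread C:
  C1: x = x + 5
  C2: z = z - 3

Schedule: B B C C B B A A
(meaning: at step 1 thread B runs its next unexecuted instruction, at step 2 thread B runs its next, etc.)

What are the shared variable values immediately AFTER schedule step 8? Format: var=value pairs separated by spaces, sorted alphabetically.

Answer: x=20 y=20 z=20

Derivation:
Step 1: thread B executes B1 (x = x * 3). Shared: x=15 y=1 z=2. PCs: A@0 B@1 C@0
Step 2: thread B executes B2 (z = x). Shared: x=15 y=1 z=15. PCs: A@0 B@2 C@0
Step 3: thread C executes C1 (x = x + 5). Shared: x=20 y=1 z=15. PCs: A@0 B@2 C@1
Step 4: thread C executes C2 (z = z - 3). Shared: x=20 y=1 z=12. PCs: A@0 B@2 C@2
Step 5: thread B executes B3 (z = 4). Shared: x=20 y=1 z=4. PCs: A@0 B@3 C@2
Step 6: thread B executes B4 (y = x). Shared: x=20 y=20 z=4. PCs: A@0 B@4 C@2
Step 7: thread A executes A1 (z = x + 2). Shared: x=20 y=20 z=22. PCs: A@1 B@4 C@2
Step 8: thread A executes A2 (z = y). Shared: x=20 y=20 z=20. PCs: A@2 B@4 C@2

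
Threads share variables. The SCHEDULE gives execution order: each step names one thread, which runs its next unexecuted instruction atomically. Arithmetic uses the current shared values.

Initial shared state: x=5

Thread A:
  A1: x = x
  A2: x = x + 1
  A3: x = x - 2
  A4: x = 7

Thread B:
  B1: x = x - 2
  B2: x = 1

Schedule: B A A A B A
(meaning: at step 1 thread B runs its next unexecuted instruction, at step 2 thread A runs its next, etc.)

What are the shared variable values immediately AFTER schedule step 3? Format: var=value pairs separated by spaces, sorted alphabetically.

Answer: x=4

Derivation:
Step 1: thread B executes B1 (x = x - 2). Shared: x=3. PCs: A@0 B@1
Step 2: thread A executes A1 (x = x). Shared: x=3. PCs: A@1 B@1
Step 3: thread A executes A2 (x = x + 1). Shared: x=4. PCs: A@2 B@1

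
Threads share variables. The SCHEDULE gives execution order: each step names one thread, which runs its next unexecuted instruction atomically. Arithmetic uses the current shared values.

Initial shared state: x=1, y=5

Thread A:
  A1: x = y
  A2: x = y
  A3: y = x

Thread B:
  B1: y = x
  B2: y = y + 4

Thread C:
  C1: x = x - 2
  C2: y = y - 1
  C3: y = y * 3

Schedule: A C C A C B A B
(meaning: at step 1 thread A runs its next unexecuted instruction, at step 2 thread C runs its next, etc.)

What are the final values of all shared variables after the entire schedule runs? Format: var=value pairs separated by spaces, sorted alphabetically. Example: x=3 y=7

Answer: x=4 y=8

Derivation:
Step 1: thread A executes A1 (x = y). Shared: x=5 y=5. PCs: A@1 B@0 C@0
Step 2: thread C executes C1 (x = x - 2). Shared: x=3 y=5. PCs: A@1 B@0 C@1
Step 3: thread C executes C2 (y = y - 1). Shared: x=3 y=4. PCs: A@1 B@0 C@2
Step 4: thread A executes A2 (x = y). Shared: x=4 y=4. PCs: A@2 B@0 C@2
Step 5: thread C executes C3 (y = y * 3). Shared: x=4 y=12. PCs: A@2 B@0 C@3
Step 6: thread B executes B1 (y = x). Shared: x=4 y=4. PCs: A@2 B@1 C@3
Step 7: thread A executes A3 (y = x). Shared: x=4 y=4. PCs: A@3 B@1 C@3
Step 8: thread B executes B2 (y = y + 4). Shared: x=4 y=8. PCs: A@3 B@2 C@3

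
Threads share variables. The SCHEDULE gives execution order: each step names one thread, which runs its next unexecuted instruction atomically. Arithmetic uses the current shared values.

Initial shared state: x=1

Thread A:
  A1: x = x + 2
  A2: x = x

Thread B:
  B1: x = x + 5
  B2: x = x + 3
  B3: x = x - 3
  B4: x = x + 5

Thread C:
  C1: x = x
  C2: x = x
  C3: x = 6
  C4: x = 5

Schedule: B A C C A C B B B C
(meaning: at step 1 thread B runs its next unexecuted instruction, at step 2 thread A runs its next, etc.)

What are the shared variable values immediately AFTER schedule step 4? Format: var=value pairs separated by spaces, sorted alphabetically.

Step 1: thread B executes B1 (x = x + 5). Shared: x=6. PCs: A@0 B@1 C@0
Step 2: thread A executes A1 (x = x + 2). Shared: x=8. PCs: A@1 B@1 C@0
Step 3: thread C executes C1 (x = x). Shared: x=8. PCs: A@1 B@1 C@1
Step 4: thread C executes C2 (x = x). Shared: x=8. PCs: A@1 B@1 C@2

Answer: x=8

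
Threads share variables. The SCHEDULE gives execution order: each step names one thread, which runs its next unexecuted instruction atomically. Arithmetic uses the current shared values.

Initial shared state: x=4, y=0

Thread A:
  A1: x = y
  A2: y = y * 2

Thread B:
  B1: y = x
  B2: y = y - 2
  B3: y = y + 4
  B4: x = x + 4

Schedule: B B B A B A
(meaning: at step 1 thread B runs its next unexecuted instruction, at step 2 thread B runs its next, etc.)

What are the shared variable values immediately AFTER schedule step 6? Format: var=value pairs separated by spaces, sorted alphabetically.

Step 1: thread B executes B1 (y = x). Shared: x=4 y=4. PCs: A@0 B@1
Step 2: thread B executes B2 (y = y - 2). Shared: x=4 y=2. PCs: A@0 B@2
Step 3: thread B executes B3 (y = y + 4). Shared: x=4 y=6. PCs: A@0 B@3
Step 4: thread A executes A1 (x = y). Shared: x=6 y=6. PCs: A@1 B@3
Step 5: thread B executes B4 (x = x + 4). Shared: x=10 y=6. PCs: A@1 B@4
Step 6: thread A executes A2 (y = y * 2). Shared: x=10 y=12. PCs: A@2 B@4

Answer: x=10 y=12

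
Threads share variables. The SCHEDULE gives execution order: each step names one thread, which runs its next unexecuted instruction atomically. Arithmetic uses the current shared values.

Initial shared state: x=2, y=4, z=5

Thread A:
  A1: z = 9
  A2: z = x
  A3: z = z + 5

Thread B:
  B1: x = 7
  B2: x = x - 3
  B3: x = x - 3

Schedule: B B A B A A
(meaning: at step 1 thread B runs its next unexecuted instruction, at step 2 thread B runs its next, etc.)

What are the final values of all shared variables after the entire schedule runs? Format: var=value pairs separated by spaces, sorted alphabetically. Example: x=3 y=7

Answer: x=1 y=4 z=6

Derivation:
Step 1: thread B executes B1 (x = 7). Shared: x=7 y=4 z=5. PCs: A@0 B@1
Step 2: thread B executes B2 (x = x - 3). Shared: x=4 y=4 z=5. PCs: A@0 B@2
Step 3: thread A executes A1 (z = 9). Shared: x=4 y=4 z=9. PCs: A@1 B@2
Step 4: thread B executes B3 (x = x - 3). Shared: x=1 y=4 z=9. PCs: A@1 B@3
Step 5: thread A executes A2 (z = x). Shared: x=1 y=4 z=1. PCs: A@2 B@3
Step 6: thread A executes A3 (z = z + 5). Shared: x=1 y=4 z=6. PCs: A@3 B@3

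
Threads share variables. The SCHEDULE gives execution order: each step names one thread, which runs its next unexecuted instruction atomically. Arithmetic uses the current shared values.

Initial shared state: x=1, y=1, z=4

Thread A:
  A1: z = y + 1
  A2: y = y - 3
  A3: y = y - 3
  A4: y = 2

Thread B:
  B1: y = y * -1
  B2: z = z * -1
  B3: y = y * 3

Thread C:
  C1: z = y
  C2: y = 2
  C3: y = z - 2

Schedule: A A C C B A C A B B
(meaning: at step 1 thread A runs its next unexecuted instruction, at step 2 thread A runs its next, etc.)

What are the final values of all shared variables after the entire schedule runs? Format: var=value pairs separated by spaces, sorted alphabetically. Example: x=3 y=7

Answer: x=1 y=6 z=2

Derivation:
Step 1: thread A executes A1 (z = y + 1). Shared: x=1 y=1 z=2. PCs: A@1 B@0 C@0
Step 2: thread A executes A2 (y = y - 3). Shared: x=1 y=-2 z=2. PCs: A@2 B@0 C@0
Step 3: thread C executes C1 (z = y). Shared: x=1 y=-2 z=-2. PCs: A@2 B@0 C@1
Step 4: thread C executes C2 (y = 2). Shared: x=1 y=2 z=-2. PCs: A@2 B@0 C@2
Step 5: thread B executes B1 (y = y * -1). Shared: x=1 y=-2 z=-2. PCs: A@2 B@1 C@2
Step 6: thread A executes A3 (y = y - 3). Shared: x=1 y=-5 z=-2. PCs: A@3 B@1 C@2
Step 7: thread C executes C3 (y = z - 2). Shared: x=1 y=-4 z=-2. PCs: A@3 B@1 C@3
Step 8: thread A executes A4 (y = 2). Shared: x=1 y=2 z=-2. PCs: A@4 B@1 C@3
Step 9: thread B executes B2 (z = z * -1). Shared: x=1 y=2 z=2. PCs: A@4 B@2 C@3
Step 10: thread B executes B3 (y = y * 3). Shared: x=1 y=6 z=2. PCs: A@4 B@3 C@3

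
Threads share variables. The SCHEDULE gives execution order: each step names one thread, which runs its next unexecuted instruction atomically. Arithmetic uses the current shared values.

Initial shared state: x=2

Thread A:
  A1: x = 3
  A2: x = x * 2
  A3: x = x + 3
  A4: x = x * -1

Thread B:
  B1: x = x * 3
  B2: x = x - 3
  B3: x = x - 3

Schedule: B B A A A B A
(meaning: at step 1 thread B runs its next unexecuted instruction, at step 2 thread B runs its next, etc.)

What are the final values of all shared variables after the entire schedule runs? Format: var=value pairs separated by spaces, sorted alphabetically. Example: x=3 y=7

Step 1: thread B executes B1 (x = x * 3). Shared: x=6. PCs: A@0 B@1
Step 2: thread B executes B2 (x = x - 3). Shared: x=3. PCs: A@0 B@2
Step 3: thread A executes A1 (x = 3). Shared: x=3. PCs: A@1 B@2
Step 4: thread A executes A2 (x = x * 2). Shared: x=6. PCs: A@2 B@2
Step 5: thread A executes A3 (x = x + 3). Shared: x=9. PCs: A@3 B@2
Step 6: thread B executes B3 (x = x - 3). Shared: x=6. PCs: A@3 B@3
Step 7: thread A executes A4 (x = x * -1). Shared: x=-6. PCs: A@4 B@3

Answer: x=-6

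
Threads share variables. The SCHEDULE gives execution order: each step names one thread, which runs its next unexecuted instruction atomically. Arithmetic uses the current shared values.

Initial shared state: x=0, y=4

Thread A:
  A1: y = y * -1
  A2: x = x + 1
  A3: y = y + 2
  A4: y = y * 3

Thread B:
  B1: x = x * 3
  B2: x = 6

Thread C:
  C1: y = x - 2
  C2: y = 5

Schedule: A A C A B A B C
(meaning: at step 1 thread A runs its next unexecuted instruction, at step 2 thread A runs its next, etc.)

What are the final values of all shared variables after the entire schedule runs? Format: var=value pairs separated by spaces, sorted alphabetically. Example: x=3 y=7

Answer: x=6 y=5

Derivation:
Step 1: thread A executes A1 (y = y * -1). Shared: x=0 y=-4. PCs: A@1 B@0 C@0
Step 2: thread A executes A2 (x = x + 1). Shared: x=1 y=-4. PCs: A@2 B@0 C@0
Step 3: thread C executes C1 (y = x - 2). Shared: x=1 y=-1. PCs: A@2 B@0 C@1
Step 4: thread A executes A3 (y = y + 2). Shared: x=1 y=1. PCs: A@3 B@0 C@1
Step 5: thread B executes B1 (x = x * 3). Shared: x=3 y=1. PCs: A@3 B@1 C@1
Step 6: thread A executes A4 (y = y * 3). Shared: x=3 y=3. PCs: A@4 B@1 C@1
Step 7: thread B executes B2 (x = 6). Shared: x=6 y=3. PCs: A@4 B@2 C@1
Step 8: thread C executes C2 (y = 5). Shared: x=6 y=5. PCs: A@4 B@2 C@2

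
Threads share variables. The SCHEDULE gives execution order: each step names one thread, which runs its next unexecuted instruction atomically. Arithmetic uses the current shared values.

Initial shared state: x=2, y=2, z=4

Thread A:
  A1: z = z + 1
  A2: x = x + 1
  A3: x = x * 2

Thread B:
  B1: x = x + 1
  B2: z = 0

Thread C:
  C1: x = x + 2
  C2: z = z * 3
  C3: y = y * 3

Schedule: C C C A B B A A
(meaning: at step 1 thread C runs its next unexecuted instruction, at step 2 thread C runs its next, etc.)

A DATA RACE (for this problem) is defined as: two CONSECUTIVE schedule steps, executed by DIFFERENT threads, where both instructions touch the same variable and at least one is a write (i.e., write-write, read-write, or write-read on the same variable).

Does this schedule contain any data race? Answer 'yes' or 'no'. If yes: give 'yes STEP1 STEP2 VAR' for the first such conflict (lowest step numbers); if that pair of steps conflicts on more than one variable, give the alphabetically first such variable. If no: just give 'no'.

Steps 1,2: same thread (C). No race.
Steps 2,3: same thread (C). No race.
Steps 3,4: C(r=y,w=y) vs A(r=z,w=z). No conflict.
Steps 4,5: A(r=z,w=z) vs B(r=x,w=x). No conflict.
Steps 5,6: same thread (B). No race.
Steps 6,7: B(r=-,w=z) vs A(r=x,w=x). No conflict.
Steps 7,8: same thread (A). No race.

Answer: no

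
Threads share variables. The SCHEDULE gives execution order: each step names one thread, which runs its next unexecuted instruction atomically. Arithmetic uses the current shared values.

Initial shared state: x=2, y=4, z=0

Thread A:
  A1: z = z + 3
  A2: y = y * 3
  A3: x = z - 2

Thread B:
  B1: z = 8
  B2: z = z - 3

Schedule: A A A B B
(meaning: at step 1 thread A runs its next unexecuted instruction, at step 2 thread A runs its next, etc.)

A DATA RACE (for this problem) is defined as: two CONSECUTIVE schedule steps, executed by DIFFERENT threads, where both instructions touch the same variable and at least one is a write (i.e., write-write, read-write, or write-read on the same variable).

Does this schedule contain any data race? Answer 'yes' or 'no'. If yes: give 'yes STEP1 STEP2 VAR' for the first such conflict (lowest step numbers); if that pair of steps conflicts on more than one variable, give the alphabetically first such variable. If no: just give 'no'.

Answer: yes 3 4 z

Derivation:
Steps 1,2: same thread (A). No race.
Steps 2,3: same thread (A). No race.
Steps 3,4: A(x = z - 2) vs B(z = 8). RACE on z (R-W).
Steps 4,5: same thread (B). No race.
First conflict at steps 3,4.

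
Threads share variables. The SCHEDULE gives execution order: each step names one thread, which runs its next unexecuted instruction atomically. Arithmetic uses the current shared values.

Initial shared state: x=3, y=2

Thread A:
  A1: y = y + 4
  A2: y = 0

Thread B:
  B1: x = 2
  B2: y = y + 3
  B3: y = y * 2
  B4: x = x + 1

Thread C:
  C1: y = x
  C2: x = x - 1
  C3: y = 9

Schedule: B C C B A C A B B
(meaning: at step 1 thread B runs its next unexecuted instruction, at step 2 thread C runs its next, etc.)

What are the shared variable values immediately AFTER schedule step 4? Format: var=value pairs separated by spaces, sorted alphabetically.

Step 1: thread B executes B1 (x = 2). Shared: x=2 y=2. PCs: A@0 B@1 C@0
Step 2: thread C executes C1 (y = x). Shared: x=2 y=2. PCs: A@0 B@1 C@1
Step 3: thread C executes C2 (x = x - 1). Shared: x=1 y=2. PCs: A@0 B@1 C@2
Step 4: thread B executes B2 (y = y + 3). Shared: x=1 y=5. PCs: A@0 B@2 C@2

Answer: x=1 y=5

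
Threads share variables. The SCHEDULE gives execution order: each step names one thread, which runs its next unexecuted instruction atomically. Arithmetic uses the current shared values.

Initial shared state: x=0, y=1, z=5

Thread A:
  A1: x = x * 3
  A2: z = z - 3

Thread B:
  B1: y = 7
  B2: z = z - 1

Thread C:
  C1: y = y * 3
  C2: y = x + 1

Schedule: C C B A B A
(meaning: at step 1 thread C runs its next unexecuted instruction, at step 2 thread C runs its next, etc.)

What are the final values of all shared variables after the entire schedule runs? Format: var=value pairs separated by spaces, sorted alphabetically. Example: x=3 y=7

Step 1: thread C executes C1 (y = y * 3). Shared: x=0 y=3 z=5. PCs: A@0 B@0 C@1
Step 2: thread C executes C2 (y = x + 1). Shared: x=0 y=1 z=5. PCs: A@0 B@0 C@2
Step 3: thread B executes B1 (y = 7). Shared: x=0 y=7 z=5. PCs: A@0 B@1 C@2
Step 4: thread A executes A1 (x = x * 3). Shared: x=0 y=7 z=5. PCs: A@1 B@1 C@2
Step 5: thread B executes B2 (z = z - 1). Shared: x=0 y=7 z=4. PCs: A@1 B@2 C@2
Step 6: thread A executes A2 (z = z - 3). Shared: x=0 y=7 z=1. PCs: A@2 B@2 C@2

Answer: x=0 y=7 z=1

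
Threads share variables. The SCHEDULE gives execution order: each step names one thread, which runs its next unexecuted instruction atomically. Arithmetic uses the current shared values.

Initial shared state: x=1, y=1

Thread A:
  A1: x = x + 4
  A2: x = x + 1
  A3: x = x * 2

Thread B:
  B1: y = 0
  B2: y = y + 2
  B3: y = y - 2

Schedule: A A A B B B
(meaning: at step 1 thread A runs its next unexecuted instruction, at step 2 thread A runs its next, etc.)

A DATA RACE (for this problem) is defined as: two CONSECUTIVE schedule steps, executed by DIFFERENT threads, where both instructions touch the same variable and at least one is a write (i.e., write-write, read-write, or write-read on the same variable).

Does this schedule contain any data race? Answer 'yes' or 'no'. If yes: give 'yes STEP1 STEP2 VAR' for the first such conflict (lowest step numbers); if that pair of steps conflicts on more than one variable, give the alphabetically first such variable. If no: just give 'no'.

Answer: no

Derivation:
Steps 1,2: same thread (A). No race.
Steps 2,3: same thread (A). No race.
Steps 3,4: A(r=x,w=x) vs B(r=-,w=y). No conflict.
Steps 4,5: same thread (B). No race.
Steps 5,6: same thread (B). No race.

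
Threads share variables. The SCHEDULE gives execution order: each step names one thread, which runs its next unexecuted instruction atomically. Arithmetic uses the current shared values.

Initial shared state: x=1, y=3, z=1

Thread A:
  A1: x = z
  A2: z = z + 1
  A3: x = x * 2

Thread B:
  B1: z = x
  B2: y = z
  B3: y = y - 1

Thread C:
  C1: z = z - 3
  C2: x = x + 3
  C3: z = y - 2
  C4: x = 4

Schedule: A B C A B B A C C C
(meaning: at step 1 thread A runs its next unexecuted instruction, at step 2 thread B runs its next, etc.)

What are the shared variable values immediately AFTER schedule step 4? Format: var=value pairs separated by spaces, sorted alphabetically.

Answer: x=1 y=3 z=-1

Derivation:
Step 1: thread A executes A1 (x = z). Shared: x=1 y=3 z=1. PCs: A@1 B@0 C@0
Step 2: thread B executes B1 (z = x). Shared: x=1 y=3 z=1. PCs: A@1 B@1 C@0
Step 3: thread C executes C1 (z = z - 3). Shared: x=1 y=3 z=-2. PCs: A@1 B@1 C@1
Step 4: thread A executes A2 (z = z + 1). Shared: x=1 y=3 z=-1. PCs: A@2 B@1 C@1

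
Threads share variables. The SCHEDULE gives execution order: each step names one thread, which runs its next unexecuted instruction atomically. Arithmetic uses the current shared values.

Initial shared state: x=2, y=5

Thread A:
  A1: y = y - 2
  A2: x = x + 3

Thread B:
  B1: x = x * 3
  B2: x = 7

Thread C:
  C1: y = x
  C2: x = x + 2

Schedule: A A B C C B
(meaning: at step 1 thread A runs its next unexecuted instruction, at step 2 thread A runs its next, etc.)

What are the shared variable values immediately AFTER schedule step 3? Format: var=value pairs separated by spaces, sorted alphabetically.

Step 1: thread A executes A1 (y = y - 2). Shared: x=2 y=3. PCs: A@1 B@0 C@0
Step 2: thread A executes A2 (x = x + 3). Shared: x=5 y=3. PCs: A@2 B@0 C@0
Step 3: thread B executes B1 (x = x * 3). Shared: x=15 y=3. PCs: A@2 B@1 C@0

Answer: x=15 y=3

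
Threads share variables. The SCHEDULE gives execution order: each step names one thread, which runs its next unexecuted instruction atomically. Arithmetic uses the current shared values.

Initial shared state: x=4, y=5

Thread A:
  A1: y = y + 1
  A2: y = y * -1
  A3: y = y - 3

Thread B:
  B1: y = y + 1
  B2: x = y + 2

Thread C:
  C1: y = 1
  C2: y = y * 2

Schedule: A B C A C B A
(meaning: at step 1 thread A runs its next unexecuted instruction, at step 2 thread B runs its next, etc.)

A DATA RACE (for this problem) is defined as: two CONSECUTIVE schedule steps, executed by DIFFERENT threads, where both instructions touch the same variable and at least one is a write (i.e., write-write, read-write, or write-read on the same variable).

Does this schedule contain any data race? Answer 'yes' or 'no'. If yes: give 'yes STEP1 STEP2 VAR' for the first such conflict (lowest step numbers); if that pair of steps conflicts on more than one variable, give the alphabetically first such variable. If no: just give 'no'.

Steps 1,2: A(y = y + 1) vs B(y = y + 1). RACE on y (W-W).
Steps 2,3: B(y = y + 1) vs C(y = 1). RACE on y (W-W).
Steps 3,4: C(y = 1) vs A(y = y * -1). RACE on y (W-W).
Steps 4,5: A(y = y * -1) vs C(y = y * 2). RACE on y (W-W).
Steps 5,6: C(y = y * 2) vs B(x = y + 2). RACE on y (W-R).
Steps 6,7: B(x = y + 2) vs A(y = y - 3). RACE on y (R-W).
First conflict at steps 1,2.

Answer: yes 1 2 y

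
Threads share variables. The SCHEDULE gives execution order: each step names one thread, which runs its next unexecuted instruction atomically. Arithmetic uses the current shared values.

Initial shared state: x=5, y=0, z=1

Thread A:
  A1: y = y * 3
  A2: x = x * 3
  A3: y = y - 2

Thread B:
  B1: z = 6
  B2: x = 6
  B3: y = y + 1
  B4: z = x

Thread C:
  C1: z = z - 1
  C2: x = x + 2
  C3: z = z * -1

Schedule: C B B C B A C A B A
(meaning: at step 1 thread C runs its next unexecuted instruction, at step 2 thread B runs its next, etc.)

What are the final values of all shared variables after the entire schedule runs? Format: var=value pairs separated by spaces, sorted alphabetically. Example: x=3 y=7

Answer: x=24 y=1 z=24

Derivation:
Step 1: thread C executes C1 (z = z - 1). Shared: x=5 y=0 z=0. PCs: A@0 B@0 C@1
Step 2: thread B executes B1 (z = 6). Shared: x=5 y=0 z=6. PCs: A@0 B@1 C@1
Step 3: thread B executes B2 (x = 6). Shared: x=6 y=0 z=6. PCs: A@0 B@2 C@1
Step 4: thread C executes C2 (x = x + 2). Shared: x=8 y=0 z=6. PCs: A@0 B@2 C@2
Step 5: thread B executes B3 (y = y + 1). Shared: x=8 y=1 z=6. PCs: A@0 B@3 C@2
Step 6: thread A executes A1 (y = y * 3). Shared: x=8 y=3 z=6. PCs: A@1 B@3 C@2
Step 7: thread C executes C3 (z = z * -1). Shared: x=8 y=3 z=-6. PCs: A@1 B@3 C@3
Step 8: thread A executes A2 (x = x * 3). Shared: x=24 y=3 z=-6. PCs: A@2 B@3 C@3
Step 9: thread B executes B4 (z = x). Shared: x=24 y=3 z=24. PCs: A@2 B@4 C@3
Step 10: thread A executes A3 (y = y - 2). Shared: x=24 y=1 z=24. PCs: A@3 B@4 C@3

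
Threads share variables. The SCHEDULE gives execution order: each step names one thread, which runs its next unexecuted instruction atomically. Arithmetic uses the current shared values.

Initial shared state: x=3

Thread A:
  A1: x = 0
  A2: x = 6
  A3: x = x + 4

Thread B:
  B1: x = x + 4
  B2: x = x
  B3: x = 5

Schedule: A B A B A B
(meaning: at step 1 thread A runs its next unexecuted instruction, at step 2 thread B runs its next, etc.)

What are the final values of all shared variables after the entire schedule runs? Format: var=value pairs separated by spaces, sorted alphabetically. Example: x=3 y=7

Answer: x=5

Derivation:
Step 1: thread A executes A1 (x = 0). Shared: x=0. PCs: A@1 B@0
Step 2: thread B executes B1 (x = x + 4). Shared: x=4. PCs: A@1 B@1
Step 3: thread A executes A2 (x = 6). Shared: x=6. PCs: A@2 B@1
Step 4: thread B executes B2 (x = x). Shared: x=6. PCs: A@2 B@2
Step 5: thread A executes A3 (x = x + 4). Shared: x=10. PCs: A@3 B@2
Step 6: thread B executes B3 (x = 5). Shared: x=5. PCs: A@3 B@3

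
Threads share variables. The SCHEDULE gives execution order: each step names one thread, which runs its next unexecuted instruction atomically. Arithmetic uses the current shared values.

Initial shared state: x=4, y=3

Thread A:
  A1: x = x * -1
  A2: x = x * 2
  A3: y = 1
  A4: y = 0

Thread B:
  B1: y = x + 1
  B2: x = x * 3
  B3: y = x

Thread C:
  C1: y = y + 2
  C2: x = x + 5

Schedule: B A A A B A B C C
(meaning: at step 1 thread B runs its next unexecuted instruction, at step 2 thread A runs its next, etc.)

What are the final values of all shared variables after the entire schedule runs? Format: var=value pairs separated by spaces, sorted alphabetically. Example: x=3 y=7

Step 1: thread B executes B1 (y = x + 1). Shared: x=4 y=5. PCs: A@0 B@1 C@0
Step 2: thread A executes A1 (x = x * -1). Shared: x=-4 y=5. PCs: A@1 B@1 C@0
Step 3: thread A executes A2 (x = x * 2). Shared: x=-8 y=5. PCs: A@2 B@1 C@0
Step 4: thread A executes A3 (y = 1). Shared: x=-8 y=1. PCs: A@3 B@1 C@0
Step 5: thread B executes B2 (x = x * 3). Shared: x=-24 y=1. PCs: A@3 B@2 C@0
Step 6: thread A executes A4 (y = 0). Shared: x=-24 y=0. PCs: A@4 B@2 C@0
Step 7: thread B executes B3 (y = x). Shared: x=-24 y=-24. PCs: A@4 B@3 C@0
Step 8: thread C executes C1 (y = y + 2). Shared: x=-24 y=-22. PCs: A@4 B@3 C@1
Step 9: thread C executes C2 (x = x + 5). Shared: x=-19 y=-22. PCs: A@4 B@3 C@2

Answer: x=-19 y=-22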